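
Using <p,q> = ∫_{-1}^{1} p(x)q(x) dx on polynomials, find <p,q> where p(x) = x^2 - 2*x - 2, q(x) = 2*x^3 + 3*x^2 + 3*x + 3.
<p,q> = -92/5

Expand the product: p(x)·q(x) = 2*x^5 - x^4 - 7*x^3 - 9*x^2 - 12*x - 6.
∫_{-1}^{1} of each monomial x^k gives [2/(k+1) if k even, 0 if k odd]. Integrating term-by-term (or equivalently evaluating the antiderivative F(x) = x^6/3 - x^5/5 - 7*x^4/4 - 3*x^3 - 6*x^2 - 6*x at the endpoints):
  F(1) − F(−1) = -997/60 − (107/60) = -92/5.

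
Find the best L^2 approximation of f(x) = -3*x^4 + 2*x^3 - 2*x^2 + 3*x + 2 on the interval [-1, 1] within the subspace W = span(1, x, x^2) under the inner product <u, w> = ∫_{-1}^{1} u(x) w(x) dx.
g(x) = -32*x^2/7 + 21*x/5 + 79/35

The best approximation g ∈ W is the orthogonal projection of f onto W. Writing g = a_0 + a_1 x + a_2 x^2, the coefficients solve the normal equations G · a = b where
  G_{ij} = <φ_i, φ_j> and b_i = <f, φ_i>, with φ_0 = 1, φ_1 = x, φ_2 = x^2.
G =
  [2, 0, 2/3]
  [0, 2/3, 0]
  [2/3, 0, 2/5],
b = (22/15, 14/5, -34/105).
Solving gives a_0 = 79/35, a_1 = 21/5, a_2 = -32/7, so
  g(x) = -32*x^2/7 + 21*x/5 + 79/35.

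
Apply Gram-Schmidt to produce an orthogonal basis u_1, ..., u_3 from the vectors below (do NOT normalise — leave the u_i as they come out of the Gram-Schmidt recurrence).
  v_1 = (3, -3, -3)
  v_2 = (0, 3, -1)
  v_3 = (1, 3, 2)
Orthogonal basis:
  u_1 = (3, -3, -3)
  u_2 = (2/3, 7/3, -5/3)
  u_3 = (2, 1/2, 3/2)

Apply the Gram-Schmidt recurrence
  u_1 = v_1
  u_i = v_i − Σ_{j<i} ((v_i · u_j) / (u_j · u_j)) · u_j.

Step by step this gives:
  u_1 = (3, -3, -3)
  u_2 = (2/3, 7/3, -5/3)
  u_3 = (2, 1/2, 3/2)

Orthogonality check:
  u_2 · u_1 = 0 (should be 0)
  u_3 · u_1 = 0 (should be 0)
  u_3 · u_2 = 0 (should be 0)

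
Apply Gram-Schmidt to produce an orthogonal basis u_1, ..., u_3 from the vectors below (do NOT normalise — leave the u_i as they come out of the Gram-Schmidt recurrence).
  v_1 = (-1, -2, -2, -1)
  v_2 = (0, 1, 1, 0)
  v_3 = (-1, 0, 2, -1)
Orthogonal basis:
  u_1 = (-1, -2, -2, -1)
  u_2 = (-2/5, 1/5, 1/5, -2/5)
  u_3 = (0, -1, 1, 0)

Apply the Gram-Schmidt recurrence
  u_1 = v_1
  u_i = v_i − Σ_{j<i} ((v_i · u_j) / (u_j · u_j)) · u_j.

Step by step this gives:
  u_1 = (-1, -2, -2, -1)
  u_2 = (-2/5, 1/5, 1/5, -2/5)
  u_3 = (0, -1, 1, 0)

Orthogonality check:
  u_2 · u_1 = 0 (should be 0)
  u_3 · u_1 = 0 (should be 0)
  u_3 · u_2 = 0 (should be 0)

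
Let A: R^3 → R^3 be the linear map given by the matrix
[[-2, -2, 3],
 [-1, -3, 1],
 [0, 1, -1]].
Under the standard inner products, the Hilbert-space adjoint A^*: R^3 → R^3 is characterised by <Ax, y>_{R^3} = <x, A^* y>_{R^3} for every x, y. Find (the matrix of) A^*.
A^* = A^T =
[[-2, -1, 0],
 [-2, -3, 1],
 [3, 1, -1]]

For real matrices with standard dot products, the defining identity <Ax, y> = <x, A^* y> gives (Ax)^T y = x^T (A^*) y, i.e. x^T A^T y = x^T (A^*) y. Since this holds for all x, y, we must have A^* = A^T. Therefore
A^* =
[[-2, -1, 0],
 [-2, -3, 1],
 [3, 1, -1]].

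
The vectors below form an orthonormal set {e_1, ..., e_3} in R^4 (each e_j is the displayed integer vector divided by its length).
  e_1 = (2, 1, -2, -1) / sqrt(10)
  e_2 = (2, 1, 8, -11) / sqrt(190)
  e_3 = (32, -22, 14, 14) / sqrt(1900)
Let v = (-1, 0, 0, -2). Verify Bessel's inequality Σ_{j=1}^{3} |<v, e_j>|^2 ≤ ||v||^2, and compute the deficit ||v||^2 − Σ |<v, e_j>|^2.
Σ |<v, e_j>|^2 = 4; ||v||^2 = 5; deficit = 1

Write each e_j = u_j / sqrt(<u_j, u_j>) where u_j is the displayed integer vector. Then <v, e_j> = <v, u_j> / sqrt(<u_j, u_j>), so |<v, e_j>|^2 = <v, u_j>^2 / <u_j, u_j>.
Coefficients: <v, e_1> = 0/sqrt(10), <v, e_2> = 20/sqrt(190), <v, e_3> = -60/sqrt(1900).
Square and sum: Σ |<v, e_j>|^2 = 4.
Compute ||v||^2 = v·v = 5.
Deficit = 5 − 4 = 1 ≥ 0, confirming Bessel's inequality. (The deficit equals ||v − Σ <v,e_j> e_j||^2, the squared distance from v to span{e_j}.)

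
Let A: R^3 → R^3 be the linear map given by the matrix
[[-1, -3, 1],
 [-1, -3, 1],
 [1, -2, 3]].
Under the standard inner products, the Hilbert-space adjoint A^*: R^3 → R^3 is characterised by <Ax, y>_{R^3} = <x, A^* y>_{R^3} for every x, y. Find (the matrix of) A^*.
A^* = A^T =
[[-1, -1, 1],
 [-3, -3, -2],
 [1, 1, 3]]

For real matrices with standard dot products, the defining identity <Ax, y> = <x, A^* y> gives (Ax)^T y = x^T (A^*) y, i.e. x^T A^T y = x^T (A^*) y. Since this holds for all x, y, we must have A^* = A^T. Therefore
A^* =
[[-1, -1, 1],
 [-3, -3, -2],
 [1, 1, 3]].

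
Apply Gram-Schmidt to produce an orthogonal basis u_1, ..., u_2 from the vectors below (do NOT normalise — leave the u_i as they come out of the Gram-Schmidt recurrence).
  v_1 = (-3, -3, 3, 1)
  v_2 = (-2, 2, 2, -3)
Orthogonal basis:
  u_1 = (-3, -3, 3, 1)
  u_2 = (-47/28, 65/28, 47/28, -87/28)

Apply the Gram-Schmidt recurrence
  u_1 = v_1
  u_i = v_i − Σ_{j<i} ((v_i · u_j) / (u_j · u_j)) · u_j.

Step by step this gives:
  u_1 = (-3, -3, 3, 1)
  u_2 = (-47/28, 65/28, 47/28, -87/28)

Orthogonality check:
  u_2 · u_1 = 0 (should be 0)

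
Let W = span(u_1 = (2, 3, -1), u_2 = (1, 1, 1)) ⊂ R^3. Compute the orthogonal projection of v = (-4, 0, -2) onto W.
proj_W(v) = (-24/13, -21/13, -33/13)

Set up U = [u_1 | ... | u_2] ∈ R^(3×2). The projector onto W = col(U) is P = U (U^T U)^(-1) U^T.
Compute U^T U =
  [14, 4]
  [4, 3],
and U^T v = (-6, -6).
Solve U^T U · c = U^T v for the coefficients: c = (3/13, -30/13). The projection is proj_W(v) = U c.
Check: (v - proj_W(v)) · u_1 = 0  (should be 0).
Check: (v - proj_W(v)) · u_2 = 0  (should be 0).
Result: proj_W(v) = (-24/13, -21/13, -33/13).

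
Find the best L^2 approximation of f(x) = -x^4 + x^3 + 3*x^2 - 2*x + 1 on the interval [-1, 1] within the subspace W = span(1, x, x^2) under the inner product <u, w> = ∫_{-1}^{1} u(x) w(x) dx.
g(x) = 15*x^2/7 - 7*x/5 + 38/35

The best approximation g ∈ W is the orthogonal projection of f onto W. Writing g = a_0 + a_1 x + a_2 x^2, the coefficients solve the normal equations G · a = b where
  G_{ij} = <φ_i, φ_j> and b_i = <f, φ_i>, with φ_0 = 1, φ_1 = x, φ_2 = x^2.
G =
  [2, 0, 2/3]
  [0, 2/3, 0]
  [2/3, 0, 2/5],
b = (18/5, -14/15, 166/105).
Solving gives a_0 = 38/35, a_1 = -7/5, a_2 = 15/7, so
  g(x) = 15*x^2/7 - 7*x/5 + 38/35.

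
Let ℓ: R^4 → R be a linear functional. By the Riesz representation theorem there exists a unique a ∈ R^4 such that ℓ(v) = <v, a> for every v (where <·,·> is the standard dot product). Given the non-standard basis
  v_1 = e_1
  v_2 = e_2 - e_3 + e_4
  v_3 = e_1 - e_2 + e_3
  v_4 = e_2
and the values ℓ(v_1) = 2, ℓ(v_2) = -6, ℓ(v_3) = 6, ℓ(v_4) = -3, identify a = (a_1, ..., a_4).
a = (2, -3, 1, -2)

Write a = (a_1, ..., a_4) in the standard basis. For each basis vector v_i, ℓ(v_i) = <v_i, a> is a linear equation in the a_j's. Collect the n equations into a matrix system V a = ℓ, where row i of V is v_i (expressed in the standard basis). Since V is invertible (lower-triangular with 1s on the diagonal, up to permutation), solve by back-substitution:
  V =
[[1, 0, 0, 0],
 [0, 1, -1, 1],
 [1, -1, 1, 0],
 [0, 1, 0, 0]]
  V a = (2, -6, 6, -3)
Solving gives a = (2, -3, 1, -2).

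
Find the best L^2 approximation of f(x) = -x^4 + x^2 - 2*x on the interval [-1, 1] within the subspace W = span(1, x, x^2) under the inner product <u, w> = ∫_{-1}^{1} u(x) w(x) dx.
g(x) = x^2/7 - 2*x + 3/35

The best approximation g ∈ W is the orthogonal projection of f onto W. Writing g = a_0 + a_1 x + a_2 x^2, the coefficients solve the normal equations G · a = b where
  G_{ij} = <φ_i, φ_j> and b_i = <f, φ_i>, with φ_0 = 1, φ_1 = x, φ_2 = x^2.
G =
  [2, 0, 2/3]
  [0, 2/3, 0]
  [2/3, 0, 2/5],
b = (4/15, -4/3, 4/35).
Solving gives a_0 = 3/35, a_1 = -2, a_2 = 1/7, so
  g(x) = x^2/7 - 2*x + 3/35.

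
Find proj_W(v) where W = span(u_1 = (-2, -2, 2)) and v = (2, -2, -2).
proj_W(v) = (2/3, 2/3, -2/3)

Set up U = [u_1 | ... | u_1] ∈ R^(3×1). The projector onto W = col(U) is P = U (U^T U)^(-1) U^T.
Compute U^T U =
  [12],
and U^T v = (-4).
Solve U^T U · c = U^T v for the coefficients: c = (-1/3). The projection is proj_W(v) = U c.
Check: (v - proj_W(v)) · u_1 = 0  (should be 0).
Result: proj_W(v) = (2/3, 2/3, -2/3).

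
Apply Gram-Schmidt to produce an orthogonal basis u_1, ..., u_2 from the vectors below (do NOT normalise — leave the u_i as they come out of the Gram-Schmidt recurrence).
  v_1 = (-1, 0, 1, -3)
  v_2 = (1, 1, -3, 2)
Orthogonal basis:
  u_1 = (-1, 0, 1, -3)
  u_2 = (1/11, 1, -23/11, -8/11)

Apply the Gram-Schmidt recurrence
  u_1 = v_1
  u_i = v_i − Σ_{j<i} ((v_i · u_j) / (u_j · u_j)) · u_j.

Step by step this gives:
  u_1 = (-1, 0, 1, -3)
  u_2 = (1/11, 1, -23/11, -8/11)

Orthogonality check:
  u_2 · u_1 = 0 (should be 0)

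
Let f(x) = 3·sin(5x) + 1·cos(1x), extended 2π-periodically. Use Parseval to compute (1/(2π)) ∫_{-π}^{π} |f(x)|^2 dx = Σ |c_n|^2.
Σ |c_n|^2 = 5

Expand |f|^2 and use orthogonality of {sin(nx), cos(mx)} on [-π, π]:
  ∫_{-π}^{π} sin(nx)^2 dx = π, ∫ cos(mx)^2 dx = π, and cross terms integrate to 0.
So ∫_{-π}^{π} f(x)^2 dx = 3^2 · π + 1^2 · π = (9 + 1)π.
Divide by 2π: (9 + 1)/2 = 5.
By Parseval, this equals Σ |c_n|^2.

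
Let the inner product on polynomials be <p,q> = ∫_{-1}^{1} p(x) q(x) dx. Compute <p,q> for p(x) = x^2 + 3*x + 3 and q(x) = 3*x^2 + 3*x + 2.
<p,q> = 398/15

Expand the product: p(x)·q(x) = 3*x^4 + 12*x^3 + 20*x^2 + 15*x + 6.
∫_{-1}^{1} of each monomial x^k gives [2/(k+1) if k even, 0 if k odd]. Integrating term-by-term (or equivalently evaluating the antiderivative F(x) = 3*x^5/5 + 3*x^4 + 20*x^3/3 + 15*x^2/2 + 6*x at the endpoints):
  F(1) − F(−1) = 713/30 − (-83/30) = 398/15.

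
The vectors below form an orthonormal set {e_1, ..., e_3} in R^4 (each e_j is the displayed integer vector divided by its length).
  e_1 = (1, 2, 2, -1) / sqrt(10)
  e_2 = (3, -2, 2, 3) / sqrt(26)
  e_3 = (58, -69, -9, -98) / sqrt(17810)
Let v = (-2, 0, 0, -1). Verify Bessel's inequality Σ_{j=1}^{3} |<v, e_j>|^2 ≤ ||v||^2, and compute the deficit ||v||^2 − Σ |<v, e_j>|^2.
Σ |<v, e_j>|^2 = 443/137; ||v||^2 = 5; deficit = 242/137

Write each e_j = u_j / sqrt(<u_j, u_j>) where u_j is the displayed integer vector. Then <v, e_j> = <v, u_j> / sqrt(<u_j, u_j>), so |<v, e_j>|^2 = <v, u_j>^2 / <u_j, u_j>.
Coefficients: <v, e_1> = -1/sqrt(10), <v, e_2> = -9/sqrt(26), <v, e_3> = -18/sqrt(17810).
Square and sum: Σ |<v, e_j>|^2 = 443/137.
Compute ||v||^2 = v·v = 5.
Deficit = 5 − 443/137 = 242/137 ≥ 0, confirming Bessel's inequality. (The deficit equals ||v − Σ <v,e_j> e_j||^2, the squared distance from v to span{e_j}.)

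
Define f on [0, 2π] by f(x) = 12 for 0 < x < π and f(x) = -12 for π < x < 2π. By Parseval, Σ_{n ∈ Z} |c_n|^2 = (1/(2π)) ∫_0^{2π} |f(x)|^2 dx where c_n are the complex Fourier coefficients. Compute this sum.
Σ |c_n|^2 = 144

Parseval equates the L^2 energy of f (normalised by 1/(2π)) with the ℓ^2 sum of its Fourier coefficients: (1/(2π)) ∫_0^{2π} |f|^2 = Σ |c_n|^2.
Compute the left side: (1/(2π)) [∫_0^π 12^2 dx + ∫_π^{2π} (-12)^2 dx] = (1/(2π)) · (144π + 144π) = (144 + 144)/2 = 144.
So Σ_{n ∈ Z} |c_n|^2 = 144.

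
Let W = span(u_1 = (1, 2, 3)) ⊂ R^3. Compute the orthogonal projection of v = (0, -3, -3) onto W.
proj_W(v) = (-15/14, -15/7, -45/14)

Set up U = [u_1 | ... | u_1] ∈ R^(3×1). The projector onto W = col(U) is P = U (U^T U)^(-1) U^T.
Compute U^T U =
  [14],
and U^T v = (-15).
Solve U^T U · c = U^T v for the coefficients: c = (-15/14). The projection is proj_W(v) = U c.
Check: (v - proj_W(v)) · u_1 = 0  (should be 0).
Result: proj_W(v) = (-15/14, -15/7, -45/14).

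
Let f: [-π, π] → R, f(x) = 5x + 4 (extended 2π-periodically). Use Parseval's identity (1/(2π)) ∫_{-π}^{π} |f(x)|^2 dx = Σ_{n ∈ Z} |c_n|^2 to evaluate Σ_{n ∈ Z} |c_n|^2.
Σ |c_n|^2 = 25π^2/3 + 16

Expand and integrate term by term over [-π, π]:
  ∫ (5x)^2 dx = 25·(2π^3/3); ∫ 2·5·(4)·x dx = 0 (odd integrand); ∫ 4^2 dx = 16·2π.
So (1/(2π)) ∫_{-π}^{π} (5x + 4)^2 dx = 25π^2/3 + 16 = 25π^2/3 + 16.
Parseval ⇒ Σ |c_n|^2 = 25π^2/3 + 16.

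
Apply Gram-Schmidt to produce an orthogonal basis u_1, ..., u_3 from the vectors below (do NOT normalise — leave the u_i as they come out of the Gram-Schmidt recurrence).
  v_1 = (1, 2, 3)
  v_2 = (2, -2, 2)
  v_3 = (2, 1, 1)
Orthogonal basis:
  u_1 = (1, 2, 3)
  u_2 = (12/7, -18/7, 8/7)
  u_3 = (45/38, 9/19, -27/38)

Apply the Gram-Schmidt recurrence
  u_1 = v_1
  u_i = v_i − Σ_{j<i} ((v_i · u_j) / (u_j · u_j)) · u_j.

Step by step this gives:
  u_1 = (1, 2, 3)
  u_2 = (12/7, -18/7, 8/7)
  u_3 = (45/38, 9/19, -27/38)

Orthogonality check:
  u_2 · u_1 = 0 (should be 0)
  u_3 · u_1 = 0 (should be 0)
  u_3 · u_2 = 0 (should be 0)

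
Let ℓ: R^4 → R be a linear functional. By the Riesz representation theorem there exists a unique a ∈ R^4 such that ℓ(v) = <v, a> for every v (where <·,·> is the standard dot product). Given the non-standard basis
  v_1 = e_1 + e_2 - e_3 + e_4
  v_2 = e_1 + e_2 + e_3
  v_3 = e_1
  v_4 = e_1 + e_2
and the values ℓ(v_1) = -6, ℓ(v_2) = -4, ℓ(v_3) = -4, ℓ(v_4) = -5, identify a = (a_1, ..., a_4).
a = (-4, -1, 1, 0)

Write a = (a_1, ..., a_4) in the standard basis. For each basis vector v_i, ℓ(v_i) = <v_i, a> is a linear equation in the a_j's. Collect the n equations into a matrix system V a = ℓ, where row i of V is v_i (expressed in the standard basis). Since V is invertible (lower-triangular with 1s on the diagonal, up to permutation), solve by back-substitution:
  V =
[[1, 1, -1, 1],
 [1, 1, 1, 0],
 [1, 0, 0, 0],
 [1, 1, 0, 0]]
  V a = (-6, -4, -4, -5)
Solving gives a = (-4, -1, 1, 0).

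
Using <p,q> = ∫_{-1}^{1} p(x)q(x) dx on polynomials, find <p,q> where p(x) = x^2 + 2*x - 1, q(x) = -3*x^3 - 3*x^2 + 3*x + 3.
<p,q> = -8/5

Expand the product: p(x)·q(x) = -3*x^5 - 9*x^4 + 12*x^2 + 3*x - 3.
∫_{-1}^{1} of each monomial x^k gives [2/(k+1) if k even, 0 if k odd]. Integrating term-by-term (or equivalently evaluating the antiderivative F(x) = -x^6/2 - 9*x^5/5 + 4*x^3 + 3*x^2/2 - 3*x at the endpoints):
  F(1) − F(−1) = 1/5 − (9/5) = -8/5.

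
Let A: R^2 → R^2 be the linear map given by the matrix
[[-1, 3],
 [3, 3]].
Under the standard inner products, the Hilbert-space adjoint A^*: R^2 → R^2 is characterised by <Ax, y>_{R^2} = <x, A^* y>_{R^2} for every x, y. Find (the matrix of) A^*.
A^* = A^T =
[[-1, 3],
 [3, 3]]

For real matrices with standard dot products, the defining identity <Ax, y> = <x, A^* y> gives (Ax)^T y = x^T (A^*) y, i.e. x^T A^T y = x^T (A^*) y. Since this holds for all x, y, we must have A^* = A^T. Therefore
A^* =
[[-1, 3],
 [3, 3]].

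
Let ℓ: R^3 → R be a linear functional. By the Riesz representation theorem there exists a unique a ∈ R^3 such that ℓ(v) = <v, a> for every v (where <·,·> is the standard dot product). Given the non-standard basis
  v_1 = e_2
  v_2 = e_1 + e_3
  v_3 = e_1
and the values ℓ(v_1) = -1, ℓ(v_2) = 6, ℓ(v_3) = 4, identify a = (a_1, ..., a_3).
a = (4, -1, 2)

Write a = (a_1, ..., a_3) in the standard basis. For each basis vector v_i, ℓ(v_i) = <v_i, a> is a linear equation in the a_j's. Collect the n equations into a matrix system V a = ℓ, where row i of V is v_i (expressed in the standard basis). Since V is invertible (lower-triangular with 1s on the diagonal, up to permutation), solve by back-substitution:
  V =
[[0, 1, 0],
 [1, 0, 1],
 [1, 0, 0]]
  V a = (-1, 6, 4)
Solving gives a = (4, -1, 2).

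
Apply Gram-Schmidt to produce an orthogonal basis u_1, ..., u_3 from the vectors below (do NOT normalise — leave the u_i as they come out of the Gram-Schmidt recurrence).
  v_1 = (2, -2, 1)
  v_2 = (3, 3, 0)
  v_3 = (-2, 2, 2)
Orthogonal basis:
  u_1 = (2, -2, 1)
  u_2 = (3, 3, 0)
  u_3 = (-2/3, 2/3, 8/3)

Apply the Gram-Schmidt recurrence
  u_1 = v_1
  u_i = v_i − Σ_{j<i} ((v_i · u_j) / (u_j · u_j)) · u_j.

Step by step this gives:
  u_1 = (2, -2, 1)
  u_2 = (3, 3, 0)
  u_3 = (-2/3, 2/3, 8/3)

Orthogonality check:
  u_2 · u_1 = 0 (should be 0)
  u_3 · u_1 = 0 (should be 0)
  u_3 · u_2 = 0 (should be 0)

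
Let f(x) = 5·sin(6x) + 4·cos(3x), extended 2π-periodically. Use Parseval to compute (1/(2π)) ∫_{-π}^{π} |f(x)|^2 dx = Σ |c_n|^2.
Σ |c_n|^2 = 41/2

Expand |f|^2 and use orthogonality of {sin(nx), cos(mx)} on [-π, π]:
  ∫_{-π}^{π} sin(nx)^2 dx = π, ∫ cos(mx)^2 dx = π, and cross terms integrate to 0.
So ∫_{-π}^{π} f(x)^2 dx = 5^2 · π + 4^2 · π = (25 + 16)π.
Divide by 2π: (25 + 16)/2 = 41/2.
By Parseval, this equals Σ |c_n|^2.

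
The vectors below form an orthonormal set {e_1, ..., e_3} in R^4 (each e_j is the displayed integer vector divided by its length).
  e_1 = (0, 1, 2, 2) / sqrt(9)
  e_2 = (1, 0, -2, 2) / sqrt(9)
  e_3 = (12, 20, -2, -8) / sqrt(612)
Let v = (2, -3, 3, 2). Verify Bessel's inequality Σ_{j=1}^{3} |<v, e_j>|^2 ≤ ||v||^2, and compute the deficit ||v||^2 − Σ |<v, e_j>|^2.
Σ |<v, e_j>|^2 = 186/17; ||v||^2 = 26; deficit = 256/17

Write each e_j = u_j / sqrt(<u_j, u_j>) where u_j is the displayed integer vector. Then <v, e_j> = <v, u_j> / sqrt(<u_j, u_j>), so |<v, e_j>|^2 = <v, u_j>^2 / <u_j, u_j>.
Coefficients: <v, e_1> = 7/sqrt(9), <v, e_2> = 0/sqrt(9), <v, e_3> = -58/sqrt(612).
Square and sum: Σ |<v, e_j>|^2 = 186/17.
Compute ||v||^2 = v·v = 26.
Deficit = 26 − 186/17 = 256/17 ≥ 0, confirming Bessel's inequality. (The deficit equals ||v − Σ <v,e_j> e_j||^2, the squared distance from v to span{e_j}.)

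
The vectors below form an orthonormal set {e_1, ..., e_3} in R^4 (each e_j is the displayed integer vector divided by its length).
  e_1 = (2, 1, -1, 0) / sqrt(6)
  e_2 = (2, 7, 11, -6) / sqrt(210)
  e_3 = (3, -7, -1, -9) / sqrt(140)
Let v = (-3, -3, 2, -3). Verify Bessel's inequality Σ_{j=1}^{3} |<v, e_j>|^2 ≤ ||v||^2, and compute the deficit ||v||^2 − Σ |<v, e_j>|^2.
Σ |<v, e_j>|^2 = 123/4; ||v||^2 = 31; deficit = 1/4

Write each e_j = u_j / sqrt(<u_j, u_j>) where u_j is the displayed integer vector. Then <v, e_j> = <v, u_j> / sqrt(<u_j, u_j>), so |<v, e_j>|^2 = <v, u_j>^2 / <u_j, u_j>.
Coefficients: <v, e_1> = -11/sqrt(6), <v, e_2> = 13/sqrt(210), <v, e_3> = 37/sqrt(140).
Square and sum: Σ |<v, e_j>|^2 = 123/4.
Compute ||v||^2 = v·v = 31.
Deficit = 31 − 123/4 = 1/4 ≥ 0, confirming Bessel's inequality. (The deficit equals ||v − Σ <v,e_j> e_j||^2, the squared distance from v to span{e_j}.)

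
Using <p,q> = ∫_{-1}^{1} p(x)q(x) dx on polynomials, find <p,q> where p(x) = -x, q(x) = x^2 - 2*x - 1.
<p,q> = 4/3

Expand the product: p(x)·q(x) = -x^3 + 2*x^2 + x.
∫_{-1}^{1} of each monomial x^k gives [2/(k+1) if k even, 0 if k odd]. Integrating term-by-term (or equivalently evaluating the antiderivative F(x) = -x^4/4 + 2*x^3/3 + x^2/2 at the endpoints):
  F(1) − F(−1) = 11/12 − (-5/12) = 4/3.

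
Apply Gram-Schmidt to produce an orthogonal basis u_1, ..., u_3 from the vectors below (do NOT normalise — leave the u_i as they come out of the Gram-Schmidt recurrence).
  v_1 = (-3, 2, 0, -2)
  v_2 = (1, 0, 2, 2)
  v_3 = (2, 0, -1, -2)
Orthogonal basis:
  u_1 = (-3, 2, 0, -2)
  u_2 = (-4/17, 14/17, 2, 20/17)
  u_3 = (19/13, 23/26, 15/26, -17/13)

Apply the Gram-Schmidt recurrence
  u_1 = v_1
  u_i = v_i − Σ_{j<i} ((v_i · u_j) / (u_j · u_j)) · u_j.

Step by step this gives:
  u_1 = (-3, 2, 0, -2)
  u_2 = (-4/17, 14/17, 2, 20/17)
  u_3 = (19/13, 23/26, 15/26, -17/13)

Orthogonality check:
  u_2 · u_1 = 0 (should be 0)
  u_3 · u_1 = 0 (should be 0)
  u_3 · u_2 = 0 (should be 0)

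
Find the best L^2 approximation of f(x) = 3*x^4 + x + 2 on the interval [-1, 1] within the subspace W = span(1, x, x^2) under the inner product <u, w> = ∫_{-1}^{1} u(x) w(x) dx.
g(x) = 18*x^2/7 + x + 61/35

The best approximation g ∈ W is the orthogonal projection of f onto W. Writing g = a_0 + a_1 x + a_2 x^2, the coefficients solve the normal equations G · a = b where
  G_{ij} = <φ_i, φ_j> and b_i = <f, φ_i>, with φ_0 = 1, φ_1 = x, φ_2 = x^2.
G =
  [2, 0, 2/3]
  [0, 2/3, 0]
  [2/3, 0, 2/5],
b = (26/5, 2/3, 46/21).
Solving gives a_0 = 61/35, a_1 = 1, a_2 = 18/7, so
  g(x) = 18*x^2/7 + x + 61/35.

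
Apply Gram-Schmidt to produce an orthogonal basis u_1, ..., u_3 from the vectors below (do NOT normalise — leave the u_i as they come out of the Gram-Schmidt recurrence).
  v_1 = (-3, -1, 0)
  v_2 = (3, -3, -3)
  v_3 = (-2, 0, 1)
Orthogonal basis:
  u_1 = (-3, -1, 0)
  u_2 = (6/5, -18/5, -3)
  u_3 = (1/13, -3/13, 4/13)

Apply the Gram-Schmidt recurrence
  u_1 = v_1
  u_i = v_i − Σ_{j<i} ((v_i · u_j) / (u_j · u_j)) · u_j.

Step by step this gives:
  u_1 = (-3, -1, 0)
  u_2 = (6/5, -18/5, -3)
  u_3 = (1/13, -3/13, 4/13)

Orthogonality check:
  u_2 · u_1 = 0 (should be 0)
  u_3 · u_1 = 0 (should be 0)
  u_3 · u_2 = 0 (should be 0)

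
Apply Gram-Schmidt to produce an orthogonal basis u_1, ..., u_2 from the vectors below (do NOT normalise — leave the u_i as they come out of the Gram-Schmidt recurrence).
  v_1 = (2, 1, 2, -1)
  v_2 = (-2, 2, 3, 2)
Orthogonal basis:
  u_1 = (2, 1, 2, -1)
  u_2 = (-12/5, 9/5, 13/5, 11/5)

Apply the Gram-Schmidt recurrence
  u_1 = v_1
  u_i = v_i − Σ_{j<i} ((v_i · u_j) / (u_j · u_j)) · u_j.

Step by step this gives:
  u_1 = (2, 1, 2, -1)
  u_2 = (-12/5, 9/5, 13/5, 11/5)

Orthogonality check:
  u_2 · u_1 = 0 (should be 0)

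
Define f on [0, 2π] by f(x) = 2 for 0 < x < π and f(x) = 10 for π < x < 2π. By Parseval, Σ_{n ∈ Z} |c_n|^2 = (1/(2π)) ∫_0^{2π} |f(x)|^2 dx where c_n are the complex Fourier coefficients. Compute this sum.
Σ |c_n|^2 = 52

Parseval equates the L^2 energy of f (normalised by 1/(2π)) with the ℓ^2 sum of its Fourier coefficients: (1/(2π)) ∫_0^{2π} |f|^2 = Σ |c_n|^2.
Compute the left side: (1/(2π)) [∫_0^π 2^2 dx + ∫_π^{2π} 10^2 dx] = (1/(2π)) · (4π + 100π) = (4 + 100)/2 = 52.
So Σ_{n ∈ Z} |c_n|^2 = 52.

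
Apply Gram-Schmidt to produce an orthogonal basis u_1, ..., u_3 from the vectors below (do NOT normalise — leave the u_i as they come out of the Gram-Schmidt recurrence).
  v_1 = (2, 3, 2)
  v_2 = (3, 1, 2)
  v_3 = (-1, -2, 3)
Orthogonal basis:
  u_1 = (2, 3, 2)
  u_2 = (25/17, -22/17, 8/17)
  u_3 = (-116/69, -58/69, 203/69)

Apply the Gram-Schmidt recurrence
  u_1 = v_1
  u_i = v_i − Σ_{j<i} ((v_i · u_j) / (u_j · u_j)) · u_j.

Step by step this gives:
  u_1 = (2, 3, 2)
  u_2 = (25/17, -22/17, 8/17)
  u_3 = (-116/69, -58/69, 203/69)

Orthogonality check:
  u_2 · u_1 = 0 (should be 0)
  u_3 · u_1 = 0 (should be 0)
  u_3 · u_2 = 0 (should be 0)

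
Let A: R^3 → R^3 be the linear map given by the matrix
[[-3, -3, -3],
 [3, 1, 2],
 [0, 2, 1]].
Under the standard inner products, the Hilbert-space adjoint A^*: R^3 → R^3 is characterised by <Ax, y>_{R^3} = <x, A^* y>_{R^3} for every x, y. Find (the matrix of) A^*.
A^* = A^T =
[[-3, 3, 0],
 [-3, 1, 2],
 [-3, 2, 1]]

For real matrices with standard dot products, the defining identity <Ax, y> = <x, A^* y> gives (Ax)^T y = x^T (A^*) y, i.e. x^T A^T y = x^T (A^*) y. Since this holds for all x, y, we must have A^* = A^T. Therefore
A^* =
[[-3, 3, 0],
 [-3, 1, 2],
 [-3, 2, 1]].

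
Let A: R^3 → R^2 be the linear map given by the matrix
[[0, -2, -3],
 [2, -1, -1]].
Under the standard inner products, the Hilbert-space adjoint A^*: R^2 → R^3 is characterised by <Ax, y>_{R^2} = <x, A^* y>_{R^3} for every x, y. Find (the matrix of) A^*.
A^* = A^T =
[[0, 2],
 [-2, -1],
 [-3, -1]]

For real matrices with standard dot products, the defining identity <Ax, y> = <x, A^* y> gives (Ax)^T y = x^T (A^*) y, i.e. x^T A^T y = x^T (A^*) y. Since this holds for all x, y, we must have A^* = A^T. Therefore
A^* =
[[0, 2],
 [-2, -1],
 [-3, -1]].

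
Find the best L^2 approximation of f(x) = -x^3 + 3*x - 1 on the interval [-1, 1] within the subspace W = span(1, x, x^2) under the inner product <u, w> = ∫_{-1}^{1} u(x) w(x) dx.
g(x) = 12*x/5 - 1

The best approximation g ∈ W is the orthogonal projection of f onto W. Writing g = a_0 + a_1 x + a_2 x^2, the coefficients solve the normal equations G · a = b where
  G_{ij} = <φ_i, φ_j> and b_i = <f, φ_i>, with φ_0 = 1, φ_1 = x, φ_2 = x^2.
G =
  [2, 0, 2/3]
  [0, 2/3, 0]
  [2/3, 0, 2/5],
b = (-2, 8/5, -2/3).
Solving gives a_0 = -1, a_1 = 12/5, a_2 = 0, so
  g(x) = 12*x/5 - 1.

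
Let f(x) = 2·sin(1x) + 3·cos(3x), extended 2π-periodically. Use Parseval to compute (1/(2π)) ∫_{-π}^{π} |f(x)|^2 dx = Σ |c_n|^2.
Σ |c_n|^2 = 13/2

Expand |f|^2 and use orthogonality of {sin(nx), cos(mx)} on [-π, π]:
  ∫_{-π}^{π} sin(nx)^2 dx = π, ∫ cos(mx)^2 dx = π, and cross terms integrate to 0.
So ∫_{-π}^{π} f(x)^2 dx = 2^2 · π + 3^2 · π = (4 + 9)π.
Divide by 2π: (4 + 9)/2 = 13/2.
By Parseval, this equals Σ |c_n|^2.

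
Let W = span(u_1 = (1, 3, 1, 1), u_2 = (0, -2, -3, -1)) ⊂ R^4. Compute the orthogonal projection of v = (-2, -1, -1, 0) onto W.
proj_W(v) = (-1/2, -3/2, -1/2, -1/2)

Set up U = [u_1 | ... | u_2] ∈ R^(4×2). The projector onto W = col(U) is P = U (U^T U)^(-1) U^T.
Compute U^T U =
  [12, -10]
  [-10, 14],
and U^T v = (-6, 5).
Solve U^T U · c = U^T v for the coefficients: c = (-1/2, 0). The projection is proj_W(v) = U c.
Check: (v - proj_W(v)) · u_1 = 0  (should be 0).
Check: (v - proj_W(v)) · u_2 = 0  (should be 0).
Result: proj_W(v) = (-1/2, -3/2, -1/2, -1/2).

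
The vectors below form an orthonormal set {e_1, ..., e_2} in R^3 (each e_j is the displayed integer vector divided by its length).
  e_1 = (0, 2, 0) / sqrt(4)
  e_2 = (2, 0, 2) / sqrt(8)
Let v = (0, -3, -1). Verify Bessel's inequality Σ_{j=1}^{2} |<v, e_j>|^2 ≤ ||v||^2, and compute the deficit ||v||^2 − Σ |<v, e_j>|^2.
Σ |<v, e_j>|^2 = 19/2; ||v||^2 = 10; deficit = 1/2

Write each e_j = u_j / sqrt(<u_j, u_j>) where u_j is the displayed integer vector. Then <v, e_j> = <v, u_j> / sqrt(<u_j, u_j>), so |<v, e_j>|^2 = <v, u_j>^2 / <u_j, u_j>.
Coefficients: <v, e_1> = -6/sqrt(4), <v, e_2> = -2/sqrt(8).
Square and sum: Σ |<v, e_j>|^2 = 19/2.
Compute ||v||^2 = v·v = 10.
Deficit = 10 − 19/2 = 1/2 ≥ 0, confirming Bessel's inequality. (The deficit equals ||v − Σ <v,e_j> e_j||^2, the squared distance from v to span{e_j}.)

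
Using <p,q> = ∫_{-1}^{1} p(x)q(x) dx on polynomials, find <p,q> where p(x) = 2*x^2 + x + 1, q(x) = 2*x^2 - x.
<p,q> = 34/15

Expand the product: p(x)·q(x) = 4*x^4 + x^2 - x.
∫_{-1}^{1} of each monomial x^k gives [2/(k+1) if k even, 0 if k odd]. Integrating term-by-term (or equivalently evaluating the antiderivative F(x) = 4*x^5/5 + x^3/3 - x^2/2 at the endpoints):
  F(1) − F(−1) = 19/30 − (-49/30) = 34/15.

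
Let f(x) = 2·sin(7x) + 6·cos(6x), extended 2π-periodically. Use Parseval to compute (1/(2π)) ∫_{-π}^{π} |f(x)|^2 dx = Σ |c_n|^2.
Σ |c_n|^2 = 20

Expand |f|^2 and use orthogonality of {sin(nx), cos(mx)} on [-π, π]:
  ∫_{-π}^{π} sin(nx)^2 dx = π, ∫ cos(mx)^2 dx = π, and cross terms integrate to 0.
So ∫_{-π}^{π} f(x)^2 dx = 2^2 · π + 6^2 · π = (4 + 36)π.
Divide by 2π: (4 + 36)/2 = 20.
By Parseval, this equals Σ |c_n|^2.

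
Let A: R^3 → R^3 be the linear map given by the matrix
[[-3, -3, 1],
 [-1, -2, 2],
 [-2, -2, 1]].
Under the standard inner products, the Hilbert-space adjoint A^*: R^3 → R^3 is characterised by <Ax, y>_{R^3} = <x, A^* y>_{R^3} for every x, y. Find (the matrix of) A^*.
A^* = A^T =
[[-3, -1, -2],
 [-3, -2, -2],
 [1, 2, 1]]

For real matrices with standard dot products, the defining identity <Ax, y> = <x, A^* y> gives (Ax)^T y = x^T (A^*) y, i.e. x^T A^T y = x^T (A^*) y. Since this holds for all x, y, we must have A^* = A^T. Therefore
A^* =
[[-3, -1, -2],
 [-3, -2, -2],
 [1, 2, 1]].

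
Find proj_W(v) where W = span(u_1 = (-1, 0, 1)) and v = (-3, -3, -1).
proj_W(v) = (-1, 0, 1)

Set up U = [u_1 | ... | u_1] ∈ R^(3×1). The projector onto W = col(U) is P = U (U^T U)^(-1) U^T.
Compute U^T U =
  [2],
and U^T v = (2).
Solve U^T U · c = U^T v for the coefficients: c = (1). The projection is proj_W(v) = U c.
Check: (v - proj_W(v)) · u_1 = 0  (should be 0).
Result: proj_W(v) = (-1, 0, 1).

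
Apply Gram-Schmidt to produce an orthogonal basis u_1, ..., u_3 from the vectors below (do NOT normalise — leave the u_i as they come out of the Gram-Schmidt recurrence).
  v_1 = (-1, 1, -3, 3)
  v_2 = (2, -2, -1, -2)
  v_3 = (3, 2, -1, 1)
Orthogonal basis:
  u_1 = (-1, 1, -3, 3)
  u_2 = (33/20, -33/20, -41/20, -19/20)
  u_3 = (595/211, 460/211, 60/211, 105/211)

Apply the Gram-Schmidt recurrence
  u_1 = v_1
  u_i = v_i − Σ_{j<i} ((v_i · u_j) / (u_j · u_j)) · u_j.

Step by step this gives:
  u_1 = (-1, 1, -3, 3)
  u_2 = (33/20, -33/20, -41/20, -19/20)
  u_3 = (595/211, 460/211, 60/211, 105/211)

Orthogonality check:
  u_2 · u_1 = 0 (should be 0)
  u_3 · u_1 = 0 (should be 0)
  u_3 · u_2 = 0 (should be 0)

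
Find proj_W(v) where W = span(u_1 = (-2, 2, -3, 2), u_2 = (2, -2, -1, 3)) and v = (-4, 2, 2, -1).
proj_W(v) = (-900/377, 900/377, 94/377, -905/377)

Set up U = [u_1 | ... | u_2] ∈ R^(4×2). The projector onto W = col(U) is P = U (U^T U)^(-1) U^T.
Compute U^T U =
  [21, 1]
  [1, 18],
and U^T v = (4, -17).
Solve U^T U · c = U^T v for the coefficients: c = (89/377, -361/377). The projection is proj_W(v) = U c.
Check: (v - proj_W(v)) · u_1 = 0  (should be 0).
Check: (v - proj_W(v)) · u_2 = 0  (should be 0).
Result: proj_W(v) = (-900/377, 900/377, 94/377, -905/377).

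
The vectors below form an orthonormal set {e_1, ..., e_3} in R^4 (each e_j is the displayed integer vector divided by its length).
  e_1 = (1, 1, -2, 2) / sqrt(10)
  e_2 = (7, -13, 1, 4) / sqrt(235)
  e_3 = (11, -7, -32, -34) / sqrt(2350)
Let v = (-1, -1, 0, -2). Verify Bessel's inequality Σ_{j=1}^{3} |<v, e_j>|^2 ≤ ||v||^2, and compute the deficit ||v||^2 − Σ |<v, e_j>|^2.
Σ |<v, e_j>|^2 = 134/25; ||v||^2 = 6; deficit = 16/25

Write each e_j = u_j / sqrt(<u_j, u_j>) where u_j is the displayed integer vector. Then <v, e_j> = <v, u_j> / sqrt(<u_j, u_j>), so |<v, e_j>|^2 = <v, u_j>^2 / <u_j, u_j>.
Coefficients: <v, e_1> = -6/sqrt(10), <v, e_2> = -2/sqrt(235), <v, e_3> = 64/sqrt(2350).
Square and sum: Σ |<v, e_j>|^2 = 134/25.
Compute ||v||^2 = v·v = 6.
Deficit = 6 − 134/25 = 16/25 ≥ 0, confirming Bessel's inequality. (The deficit equals ||v − Σ <v,e_j> e_j||^2, the squared distance from v to span{e_j}.)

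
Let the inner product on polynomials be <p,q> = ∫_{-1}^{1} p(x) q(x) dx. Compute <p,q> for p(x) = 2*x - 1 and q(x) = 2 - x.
<p,q> = -16/3

Expand the product: p(x)·q(x) = -2*x^2 + 5*x - 2.
∫_{-1}^{1} of each monomial x^k gives [2/(k+1) if k even, 0 if k odd]. Integrating term-by-term (or equivalently evaluating the antiderivative F(x) = -2*x^3/3 + 5*x^2/2 - 2*x at the endpoints):
  F(1) − F(−1) = -1/6 − (31/6) = -16/3.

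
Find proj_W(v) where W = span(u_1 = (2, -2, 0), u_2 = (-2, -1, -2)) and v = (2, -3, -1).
proj_W(v) = (32/17, -53/17, -14/17)

Set up U = [u_1 | ... | u_2] ∈ R^(3×2). The projector onto W = col(U) is P = U (U^T U)^(-1) U^T.
Compute U^T U =
  [8, -2]
  [-2, 9],
and U^T v = (10, 1).
Solve U^T U · c = U^T v for the coefficients: c = (23/17, 7/17). The projection is proj_W(v) = U c.
Check: (v - proj_W(v)) · u_1 = 0  (should be 0).
Check: (v - proj_W(v)) · u_2 = 0  (should be 0).
Result: proj_W(v) = (32/17, -53/17, -14/17).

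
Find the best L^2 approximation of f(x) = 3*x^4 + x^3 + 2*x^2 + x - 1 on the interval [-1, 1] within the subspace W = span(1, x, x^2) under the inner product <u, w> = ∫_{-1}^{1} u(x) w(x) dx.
g(x) = 32*x^2/7 + 8*x/5 - 44/35

The best approximation g ∈ W is the orthogonal projection of f onto W. Writing g = a_0 + a_1 x + a_2 x^2, the coefficients solve the normal equations G · a = b where
  G_{ij} = <φ_i, φ_j> and b_i = <f, φ_i>, with φ_0 = 1, φ_1 = x, φ_2 = x^2.
G =
  [2, 0, 2/3]
  [0, 2/3, 0]
  [2/3, 0, 2/5],
b = (8/15, 16/15, 104/105).
Solving gives a_0 = -44/35, a_1 = 8/5, a_2 = 32/7, so
  g(x) = 32*x^2/7 + 8*x/5 - 44/35.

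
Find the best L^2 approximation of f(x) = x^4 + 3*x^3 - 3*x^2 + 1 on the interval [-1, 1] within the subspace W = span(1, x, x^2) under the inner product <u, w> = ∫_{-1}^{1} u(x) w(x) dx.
g(x) = -15*x^2/7 + 9*x/5 + 32/35

The best approximation g ∈ W is the orthogonal projection of f onto W. Writing g = a_0 + a_1 x + a_2 x^2, the coefficients solve the normal equations G · a = b where
  G_{ij} = <φ_i, φ_j> and b_i = <f, φ_i>, with φ_0 = 1, φ_1 = x, φ_2 = x^2.
G =
  [2, 0, 2/3]
  [0, 2/3, 0]
  [2/3, 0, 2/5],
b = (2/5, 6/5, -26/105).
Solving gives a_0 = 32/35, a_1 = 9/5, a_2 = -15/7, so
  g(x) = -15*x^2/7 + 9*x/5 + 32/35.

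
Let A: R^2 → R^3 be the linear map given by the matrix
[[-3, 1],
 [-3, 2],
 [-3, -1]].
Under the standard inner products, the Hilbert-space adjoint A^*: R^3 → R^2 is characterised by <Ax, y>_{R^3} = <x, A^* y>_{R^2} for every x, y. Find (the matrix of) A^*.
A^* = A^T =
[[-3, -3, -3],
 [1, 2, -1]]

For real matrices with standard dot products, the defining identity <Ax, y> = <x, A^* y> gives (Ax)^T y = x^T (A^*) y, i.e. x^T A^T y = x^T (A^*) y. Since this holds for all x, y, we must have A^* = A^T. Therefore
A^* =
[[-3, -3, -3],
 [1, 2, -1]].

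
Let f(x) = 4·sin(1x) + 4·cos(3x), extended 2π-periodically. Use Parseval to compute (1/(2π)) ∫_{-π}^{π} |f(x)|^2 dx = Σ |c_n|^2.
Σ |c_n|^2 = 16

Expand |f|^2 and use orthogonality of {sin(nx), cos(mx)} on [-π, π]:
  ∫_{-π}^{π} sin(nx)^2 dx = π, ∫ cos(mx)^2 dx = π, and cross terms integrate to 0.
So ∫_{-π}^{π} f(x)^2 dx = 4^2 · π + 4^2 · π = (16 + 16)π.
Divide by 2π: (16 + 16)/2 = 16.
By Parseval, this equals Σ |c_n|^2.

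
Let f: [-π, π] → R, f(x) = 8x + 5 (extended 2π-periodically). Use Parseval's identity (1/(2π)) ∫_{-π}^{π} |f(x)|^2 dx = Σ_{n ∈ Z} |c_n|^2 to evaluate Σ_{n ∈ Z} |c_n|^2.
Σ |c_n|^2 = 64π^2/3 + 25

Expand and integrate term by term over [-π, π]:
  ∫ (8x)^2 dx = 64·(2π^3/3); ∫ 2·8·(5)·x dx = 0 (odd integrand); ∫ 5^2 dx = 25·2π.
So (1/(2π)) ∫_{-π}^{π} (8x + 5)^2 dx = 64π^2/3 + 25 = 64π^2/3 + 25.
Parseval ⇒ Σ |c_n|^2 = 64π^2/3 + 25.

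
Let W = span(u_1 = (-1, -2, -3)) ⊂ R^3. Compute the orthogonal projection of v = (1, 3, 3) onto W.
proj_W(v) = (8/7, 16/7, 24/7)

Set up U = [u_1 | ... | u_1] ∈ R^(3×1). The projector onto W = col(U) is P = U (U^T U)^(-1) U^T.
Compute U^T U =
  [14],
and U^T v = (-16).
Solve U^T U · c = U^T v for the coefficients: c = (-8/7). The projection is proj_W(v) = U c.
Check: (v - proj_W(v)) · u_1 = 0  (should be 0).
Result: proj_W(v) = (8/7, 16/7, 24/7).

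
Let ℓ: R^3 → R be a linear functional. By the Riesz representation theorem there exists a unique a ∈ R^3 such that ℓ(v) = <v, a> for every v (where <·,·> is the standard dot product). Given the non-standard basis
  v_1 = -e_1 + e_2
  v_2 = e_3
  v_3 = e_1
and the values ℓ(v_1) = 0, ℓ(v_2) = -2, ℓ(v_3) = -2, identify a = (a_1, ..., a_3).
a = (-2, -2, -2)

Write a = (a_1, ..., a_3) in the standard basis. For each basis vector v_i, ℓ(v_i) = <v_i, a> is a linear equation in the a_j's. Collect the n equations into a matrix system V a = ℓ, where row i of V is v_i (expressed in the standard basis). Since V is invertible (lower-triangular with 1s on the diagonal, up to permutation), solve by back-substitution:
  V =
[[-1, 1, 0],
 [0, 0, 1],
 [1, 0, 0]]
  V a = (0, -2, -2)
Solving gives a = (-2, -2, -2).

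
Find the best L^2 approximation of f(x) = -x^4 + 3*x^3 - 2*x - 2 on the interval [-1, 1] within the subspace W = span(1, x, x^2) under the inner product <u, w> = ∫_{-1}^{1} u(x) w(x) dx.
g(x) = -6*x^2/7 - x/5 - 67/35

The best approximation g ∈ W is the orthogonal projection of f onto W. Writing g = a_0 + a_1 x + a_2 x^2, the coefficients solve the normal equations G · a = b where
  G_{ij} = <φ_i, φ_j> and b_i = <f, φ_i>, with φ_0 = 1, φ_1 = x, φ_2 = x^2.
G =
  [2, 0, 2/3]
  [0, 2/3, 0]
  [2/3, 0, 2/5],
b = (-22/5, -2/15, -34/21).
Solving gives a_0 = -67/35, a_1 = -1/5, a_2 = -6/7, so
  g(x) = -6*x^2/7 - x/5 - 67/35.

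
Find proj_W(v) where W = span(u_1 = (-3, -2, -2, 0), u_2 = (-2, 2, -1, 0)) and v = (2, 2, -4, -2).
proj_W(v) = (-50/137, 220/137, -8/137, 0)

Set up U = [u_1 | ... | u_2] ∈ R^(4×2). The projector onto W = col(U) is P = U (U^T U)^(-1) U^T.
Compute U^T U =
  [17, 4]
  [4, 9],
and U^T v = (-2, 4).
Solve U^T U · c = U^T v for the coefficients: c = (-34/137, 76/137). The projection is proj_W(v) = U c.
Check: (v - proj_W(v)) · u_1 = 0  (should be 0).
Check: (v - proj_W(v)) · u_2 = 0  (should be 0).
Result: proj_W(v) = (-50/137, 220/137, -8/137, 0).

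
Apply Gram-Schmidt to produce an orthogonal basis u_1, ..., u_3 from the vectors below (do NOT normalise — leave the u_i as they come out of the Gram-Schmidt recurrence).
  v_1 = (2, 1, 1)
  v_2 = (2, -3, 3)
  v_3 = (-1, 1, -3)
Orthogonal basis:
  u_1 = (2, 1, 1)
  u_2 = (2/3, -11/3, 7/3)
  u_3 = (21/29, -14/29, -28/29)

Apply the Gram-Schmidt recurrence
  u_1 = v_1
  u_i = v_i − Σ_{j<i} ((v_i · u_j) / (u_j · u_j)) · u_j.

Step by step this gives:
  u_1 = (2, 1, 1)
  u_2 = (2/3, -11/3, 7/3)
  u_3 = (21/29, -14/29, -28/29)

Orthogonality check:
  u_2 · u_1 = 0 (should be 0)
  u_3 · u_1 = 0 (should be 0)
  u_3 · u_2 = 0 (should be 0)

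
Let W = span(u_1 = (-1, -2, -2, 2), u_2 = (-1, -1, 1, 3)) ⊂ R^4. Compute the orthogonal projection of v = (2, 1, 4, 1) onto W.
proj_W(v) = (26/107, 174/107, 418/107, 70/107)

Set up U = [u_1 | ... | u_2] ∈ R^(4×2). The projector onto W = col(U) is P = U (U^T U)^(-1) U^T.
Compute U^T U =
  [13, 7]
  [7, 12],
and U^T v = (-10, 4).
Solve U^T U · c = U^T v for the coefficients: c = (-148/107, 122/107). The projection is proj_W(v) = U c.
Check: (v - proj_W(v)) · u_1 = 0  (should be 0).
Check: (v - proj_W(v)) · u_2 = 0  (should be 0).
Result: proj_W(v) = (26/107, 174/107, 418/107, 70/107).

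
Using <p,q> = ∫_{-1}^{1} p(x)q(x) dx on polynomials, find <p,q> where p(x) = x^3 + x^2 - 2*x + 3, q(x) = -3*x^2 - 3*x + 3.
<p,q> = 78/5

Expand the product: p(x)·q(x) = -3*x^5 - 6*x^4 + 6*x^3 - 15*x + 9.
∫_{-1}^{1} of each monomial x^k gives [2/(k+1) if k even, 0 if k odd]. Integrating term-by-term (or equivalently evaluating the antiderivative F(x) = -x^6/2 - 6*x^5/5 + 3*x^4/2 - 15*x^2/2 + 9*x at the endpoints):
  F(1) − F(−1) = 13/10 − (-143/10) = 78/5.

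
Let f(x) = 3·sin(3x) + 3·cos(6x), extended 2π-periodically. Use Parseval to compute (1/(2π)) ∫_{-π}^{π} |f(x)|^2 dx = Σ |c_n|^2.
Σ |c_n|^2 = 9

Expand |f|^2 and use orthogonality of {sin(nx), cos(mx)} on [-π, π]:
  ∫_{-π}^{π} sin(nx)^2 dx = π, ∫ cos(mx)^2 dx = π, and cross terms integrate to 0.
So ∫_{-π}^{π} f(x)^2 dx = 3^2 · π + 3^2 · π = (9 + 9)π.
Divide by 2π: (9 + 9)/2 = 9.
By Parseval, this equals Σ |c_n|^2.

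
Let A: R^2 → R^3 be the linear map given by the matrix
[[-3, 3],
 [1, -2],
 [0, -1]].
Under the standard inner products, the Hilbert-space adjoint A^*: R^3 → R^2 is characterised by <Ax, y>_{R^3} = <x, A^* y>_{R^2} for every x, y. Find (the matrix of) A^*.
A^* = A^T =
[[-3, 1, 0],
 [3, -2, -1]]

For real matrices with standard dot products, the defining identity <Ax, y> = <x, A^* y> gives (Ax)^T y = x^T (A^*) y, i.e. x^T A^T y = x^T (A^*) y. Since this holds for all x, y, we must have A^* = A^T. Therefore
A^* =
[[-3, 1, 0],
 [3, -2, -1]].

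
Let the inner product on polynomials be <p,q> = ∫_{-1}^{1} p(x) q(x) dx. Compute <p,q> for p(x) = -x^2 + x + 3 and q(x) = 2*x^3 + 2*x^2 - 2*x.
<p,q> = 8/3

Expand the product: p(x)·q(x) = -2*x^5 + 10*x^3 + 4*x^2 - 6*x.
∫_{-1}^{1} of each monomial x^k gives [2/(k+1) if k even, 0 if k odd]. Integrating term-by-term (or equivalently evaluating the antiderivative F(x) = -x^6/3 + 5*x^4/2 + 4*x^3/3 - 3*x^2 at the endpoints):
  F(1) − F(−1) = 1/2 − (-13/6) = 8/3.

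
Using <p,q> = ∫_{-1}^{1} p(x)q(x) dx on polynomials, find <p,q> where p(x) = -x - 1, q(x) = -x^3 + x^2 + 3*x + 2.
<p,q> = -94/15

Expand the product: p(x)·q(x) = x^4 - 4*x^2 - 5*x - 2.
∫_{-1}^{1} of each monomial x^k gives [2/(k+1) if k even, 0 if k odd]. Integrating term-by-term (or equivalently evaluating the antiderivative F(x) = x^5/5 - 4*x^3/3 - 5*x^2/2 - 2*x at the endpoints):
  F(1) − F(−1) = -169/30 − (19/30) = -94/15.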